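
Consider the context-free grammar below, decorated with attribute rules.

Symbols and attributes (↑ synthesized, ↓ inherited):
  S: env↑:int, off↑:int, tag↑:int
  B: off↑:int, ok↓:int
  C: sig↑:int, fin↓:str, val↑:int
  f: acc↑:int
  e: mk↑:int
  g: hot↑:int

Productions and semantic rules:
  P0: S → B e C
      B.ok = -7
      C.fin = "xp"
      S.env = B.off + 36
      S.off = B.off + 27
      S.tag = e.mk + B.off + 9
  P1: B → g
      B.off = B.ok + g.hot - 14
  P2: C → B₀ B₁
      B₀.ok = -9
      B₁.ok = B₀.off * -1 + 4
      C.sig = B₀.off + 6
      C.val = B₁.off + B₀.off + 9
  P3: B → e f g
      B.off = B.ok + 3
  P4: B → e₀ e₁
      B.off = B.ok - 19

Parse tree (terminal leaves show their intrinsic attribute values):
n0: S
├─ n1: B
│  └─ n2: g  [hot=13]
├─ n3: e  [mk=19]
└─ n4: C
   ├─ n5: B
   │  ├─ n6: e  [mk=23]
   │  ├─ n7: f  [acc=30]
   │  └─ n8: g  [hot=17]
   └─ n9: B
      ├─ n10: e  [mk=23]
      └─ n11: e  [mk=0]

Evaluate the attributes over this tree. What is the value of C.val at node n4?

-6

1. n1.ok = -7  [-7]
2. n2.hot = 13  [terminal]
3. n1.off = -8  [B.ok + g.hot - 14]
4. n3.mk = 19  [terminal]
5. n4.fin = "xp"  ["xp"]
6. n5.ok = -9  [-9]
7. n6.mk = 23  [terminal]
8. n7.acc = 30  [terminal]
9. n8.hot = 17  [terminal]
10. n5.off = -6  [B.ok + 3]
11. n9.ok = 10  [B₀.off * -1 + 4]
12. n10.mk = 23  [terminal]
13. n11.mk = 0  [terminal]
14. n9.off = -9  [B.ok - 19]
15. n4.sig = 0  [B₀.off + 6]
16. n4.val = -6  [B₁.off + B₀.off + 9]
17. n0.env = 28  [B.off + 36]
18. n0.off = 19  [B.off + 27]
19. n0.tag = 20  [e.mk + B.off + 9]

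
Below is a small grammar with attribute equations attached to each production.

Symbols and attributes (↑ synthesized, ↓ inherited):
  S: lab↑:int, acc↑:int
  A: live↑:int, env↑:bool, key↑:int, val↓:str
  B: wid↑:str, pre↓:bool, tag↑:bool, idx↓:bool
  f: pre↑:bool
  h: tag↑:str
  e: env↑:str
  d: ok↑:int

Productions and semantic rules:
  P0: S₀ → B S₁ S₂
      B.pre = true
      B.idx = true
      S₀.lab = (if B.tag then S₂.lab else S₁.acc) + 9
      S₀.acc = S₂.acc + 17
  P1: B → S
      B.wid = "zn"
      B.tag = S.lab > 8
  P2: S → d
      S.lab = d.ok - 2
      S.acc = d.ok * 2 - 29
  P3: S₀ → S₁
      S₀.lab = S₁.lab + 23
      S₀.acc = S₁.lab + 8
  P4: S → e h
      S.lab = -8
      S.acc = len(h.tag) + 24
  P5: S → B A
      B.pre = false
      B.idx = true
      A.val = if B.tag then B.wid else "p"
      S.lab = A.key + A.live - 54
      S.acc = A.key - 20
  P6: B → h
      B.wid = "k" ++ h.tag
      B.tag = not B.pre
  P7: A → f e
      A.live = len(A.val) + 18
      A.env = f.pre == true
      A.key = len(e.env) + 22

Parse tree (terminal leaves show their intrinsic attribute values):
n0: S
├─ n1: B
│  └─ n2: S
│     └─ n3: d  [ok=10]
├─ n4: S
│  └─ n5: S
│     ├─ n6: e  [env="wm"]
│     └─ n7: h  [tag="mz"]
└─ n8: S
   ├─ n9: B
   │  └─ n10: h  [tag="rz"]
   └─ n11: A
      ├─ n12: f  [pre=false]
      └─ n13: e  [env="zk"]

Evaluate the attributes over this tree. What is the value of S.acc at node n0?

1. n1.pre = true  [true]
2. n1.idx = true  [true]
3. n3.ok = 10  [terminal]
4. n2.lab = 8  [d.ok - 2]
5. n2.acc = -9  [d.ok * 2 - 29]
6. n1.wid = "zn"  ["zn"]
7. n1.tag = false  [S.lab > 8]
8. n6.env = "wm"  [terminal]
9. n7.tag = "mz"  [terminal]
10. n5.lab = -8  [-8]
11. n5.acc = 26  [len(h.tag) + 24]
12. n4.lab = 15  [S₁.lab + 23]
13. n4.acc = 0  [S₁.lab + 8]
14. n9.pre = false  [false]
15. n9.idx = true  [true]
16. n10.tag = "rz"  [terminal]
17. n9.wid = "krz"  ["k" ++ h.tag]
18. n9.tag = true  [not B.pre]
19. n11.val = "krz"  [if B.tag then B.wid else "p"]
20. n12.pre = false  [terminal]
21. n13.env = "zk"  [terminal]
22. n11.live = 21  [len(A.val) + 18]
23. n11.env = false  [f.pre == true]
24. n11.key = 24  [len(e.env) + 22]
25. n8.lab = -9  [A.key + A.live - 54]
26. n8.acc = 4  [A.key - 20]
27. n0.lab = 9  [(if B.tag then S₂.lab else S₁.acc) + 9]
28. n0.acc = 21  [S₂.acc + 17]

21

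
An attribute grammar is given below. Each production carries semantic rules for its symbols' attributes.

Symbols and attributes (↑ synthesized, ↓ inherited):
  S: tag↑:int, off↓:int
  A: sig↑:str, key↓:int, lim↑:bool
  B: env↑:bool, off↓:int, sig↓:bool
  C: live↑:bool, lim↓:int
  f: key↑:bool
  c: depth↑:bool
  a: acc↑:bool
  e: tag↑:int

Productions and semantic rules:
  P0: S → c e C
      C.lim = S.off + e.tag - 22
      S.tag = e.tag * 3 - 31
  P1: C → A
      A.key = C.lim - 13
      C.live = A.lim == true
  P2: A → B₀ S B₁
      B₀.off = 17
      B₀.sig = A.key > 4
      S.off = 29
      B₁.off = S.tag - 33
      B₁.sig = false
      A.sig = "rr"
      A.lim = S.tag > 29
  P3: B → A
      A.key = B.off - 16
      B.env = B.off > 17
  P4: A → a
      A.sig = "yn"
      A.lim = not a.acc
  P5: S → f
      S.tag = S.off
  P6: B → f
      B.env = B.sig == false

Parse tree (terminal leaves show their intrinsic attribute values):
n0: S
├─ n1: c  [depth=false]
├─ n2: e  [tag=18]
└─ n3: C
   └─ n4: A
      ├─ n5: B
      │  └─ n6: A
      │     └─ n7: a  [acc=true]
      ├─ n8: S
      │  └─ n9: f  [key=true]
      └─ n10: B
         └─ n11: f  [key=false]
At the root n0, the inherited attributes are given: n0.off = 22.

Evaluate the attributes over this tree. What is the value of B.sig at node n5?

true

1. n0.off = 22  [given at root]
2. n1.depth = false  [terminal]
3. n2.tag = 18  [terminal]
4. n3.lim = 18  [S.off + e.tag - 22]
5. n4.key = 5  [C.lim - 13]
6. n5.off = 17  [17]
7. n5.sig = true  [A.key > 4]
8. n6.key = 1  [B.off - 16]
9. n7.acc = true  [terminal]
10. n6.sig = "yn"  ["yn"]
11. n6.lim = false  [not a.acc]
12. n5.env = false  [B.off > 17]
13. n8.off = 29  [29]
14. n9.key = true  [terminal]
15. n8.tag = 29  [S.off]
16. n10.off = -4  [S.tag - 33]
17. n10.sig = false  [false]
18. n11.key = false  [terminal]
19. n10.env = true  [B.sig == false]
20. n4.sig = "rr"  ["rr"]
21. n4.lim = false  [S.tag > 29]
22. n3.live = false  [A.lim == true]
23. n0.tag = 23  [e.tag * 3 - 31]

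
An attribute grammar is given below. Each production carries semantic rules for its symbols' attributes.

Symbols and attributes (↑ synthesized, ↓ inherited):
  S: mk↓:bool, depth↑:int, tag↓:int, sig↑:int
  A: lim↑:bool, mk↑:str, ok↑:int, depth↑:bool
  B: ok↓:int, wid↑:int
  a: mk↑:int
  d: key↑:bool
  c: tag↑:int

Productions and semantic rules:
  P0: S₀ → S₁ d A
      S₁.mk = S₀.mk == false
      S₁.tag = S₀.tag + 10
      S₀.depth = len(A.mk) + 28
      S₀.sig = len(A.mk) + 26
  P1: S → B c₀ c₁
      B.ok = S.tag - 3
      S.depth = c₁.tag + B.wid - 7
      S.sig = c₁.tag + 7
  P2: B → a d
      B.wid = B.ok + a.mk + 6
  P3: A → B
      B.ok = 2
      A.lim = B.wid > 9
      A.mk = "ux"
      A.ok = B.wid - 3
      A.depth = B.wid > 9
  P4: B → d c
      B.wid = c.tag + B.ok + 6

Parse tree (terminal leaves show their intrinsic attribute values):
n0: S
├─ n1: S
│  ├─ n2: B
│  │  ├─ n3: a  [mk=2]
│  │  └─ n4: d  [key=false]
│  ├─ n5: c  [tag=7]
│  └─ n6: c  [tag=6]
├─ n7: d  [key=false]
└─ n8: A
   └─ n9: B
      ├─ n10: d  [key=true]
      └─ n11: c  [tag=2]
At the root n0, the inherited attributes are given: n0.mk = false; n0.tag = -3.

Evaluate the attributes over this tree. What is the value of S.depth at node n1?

1. n0.mk = false  [given at root]
2. n0.tag = -3  [given at root]
3. n1.mk = true  [S₀.mk == false]
4. n1.tag = 7  [S₀.tag + 10]
5. n2.ok = 4  [S.tag - 3]
6. n3.mk = 2  [terminal]
7. n4.key = false  [terminal]
8. n2.wid = 12  [B.ok + a.mk + 6]
9. n5.tag = 7  [terminal]
10. n6.tag = 6  [terminal]
11. n1.depth = 11  [c₁.tag + B.wid - 7]
12. n1.sig = 13  [c₁.tag + 7]
13. n7.key = false  [terminal]
14. n9.ok = 2  [2]
15. n10.key = true  [terminal]
16. n11.tag = 2  [terminal]
17. n9.wid = 10  [c.tag + B.ok + 6]
18. n8.lim = true  [B.wid > 9]
19. n8.mk = "ux"  ["ux"]
20. n8.ok = 7  [B.wid - 3]
21. n8.depth = true  [B.wid > 9]
22. n0.depth = 30  [len(A.mk) + 28]
23. n0.sig = 28  [len(A.mk) + 26]

11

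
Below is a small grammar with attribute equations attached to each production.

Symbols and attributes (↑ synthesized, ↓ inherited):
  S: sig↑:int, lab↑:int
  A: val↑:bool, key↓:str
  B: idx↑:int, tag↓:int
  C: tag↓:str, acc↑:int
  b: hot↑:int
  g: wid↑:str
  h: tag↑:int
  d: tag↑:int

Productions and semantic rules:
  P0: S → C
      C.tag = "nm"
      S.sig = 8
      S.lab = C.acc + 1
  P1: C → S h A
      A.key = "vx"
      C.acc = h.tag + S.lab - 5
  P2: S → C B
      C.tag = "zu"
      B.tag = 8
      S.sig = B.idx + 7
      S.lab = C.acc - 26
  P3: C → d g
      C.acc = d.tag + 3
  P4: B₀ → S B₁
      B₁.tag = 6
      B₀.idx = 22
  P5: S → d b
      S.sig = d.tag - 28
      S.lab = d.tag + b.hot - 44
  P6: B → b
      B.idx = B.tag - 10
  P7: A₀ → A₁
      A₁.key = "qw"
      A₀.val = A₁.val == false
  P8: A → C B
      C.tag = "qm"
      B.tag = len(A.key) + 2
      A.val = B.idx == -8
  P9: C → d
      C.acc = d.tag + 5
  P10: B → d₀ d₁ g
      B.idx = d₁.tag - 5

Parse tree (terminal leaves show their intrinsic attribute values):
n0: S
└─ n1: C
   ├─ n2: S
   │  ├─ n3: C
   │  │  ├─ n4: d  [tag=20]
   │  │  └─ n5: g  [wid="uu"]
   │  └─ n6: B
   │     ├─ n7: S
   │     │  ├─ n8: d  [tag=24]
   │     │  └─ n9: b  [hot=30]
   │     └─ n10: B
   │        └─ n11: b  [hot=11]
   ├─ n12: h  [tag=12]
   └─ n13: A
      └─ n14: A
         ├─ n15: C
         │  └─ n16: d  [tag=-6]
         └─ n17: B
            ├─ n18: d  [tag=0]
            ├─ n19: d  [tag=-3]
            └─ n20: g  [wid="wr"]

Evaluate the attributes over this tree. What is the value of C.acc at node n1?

1. n1.tag = "nm"  ["nm"]
2. n3.tag = "zu"  ["zu"]
3. n4.tag = 20  [terminal]
4. n5.wid = "uu"  [terminal]
5. n3.acc = 23  [d.tag + 3]
6. n6.tag = 8  [8]
7. n8.tag = 24  [terminal]
8. n9.hot = 30  [terminal]
9. n7.sig = -4  [d.tag - 28]
10. n7.lab = 10  [d.tag + b.hot - 44]
11. n10.tag = 6  [6]
12. n11.hot = 11  [terminal]
13. n10.idx = -4  [B.tag - 10]
14. n6.idx = 22  [22]
15. n2.sig = 29  [B.idx + 7]
16. n2.lab = -3  [C.acc - 26]
17. n12.tag = 12  [terminal]
18. n13.key = "vx"  ["vx"]
19. n14.key = "qw"  ["qw"]
20. n15.tag = "qm"  ["qm"]
21. n16.tag = -6  [terminal]
22. n15.acc = -1  [d.tag + 5]
23. n17.tag = 4  [len(A.key) + 2]
24. n18.tag = 0  [terminal]
25. n19.tag = -3  [terminal]
26. n20.wid = "wr"  [terminal]
27. n17.idx = -8  [d₁.tag - 5]
28. n14.val = true  [B.idx == -8]
29. n13.val = false  [A₁.val == false]
30. n1.acc = 4  [h.tag + S.lab - 5]
31. n0.sig = 8  [8]
32. n0.lab = 5  [C.acc + 1]

4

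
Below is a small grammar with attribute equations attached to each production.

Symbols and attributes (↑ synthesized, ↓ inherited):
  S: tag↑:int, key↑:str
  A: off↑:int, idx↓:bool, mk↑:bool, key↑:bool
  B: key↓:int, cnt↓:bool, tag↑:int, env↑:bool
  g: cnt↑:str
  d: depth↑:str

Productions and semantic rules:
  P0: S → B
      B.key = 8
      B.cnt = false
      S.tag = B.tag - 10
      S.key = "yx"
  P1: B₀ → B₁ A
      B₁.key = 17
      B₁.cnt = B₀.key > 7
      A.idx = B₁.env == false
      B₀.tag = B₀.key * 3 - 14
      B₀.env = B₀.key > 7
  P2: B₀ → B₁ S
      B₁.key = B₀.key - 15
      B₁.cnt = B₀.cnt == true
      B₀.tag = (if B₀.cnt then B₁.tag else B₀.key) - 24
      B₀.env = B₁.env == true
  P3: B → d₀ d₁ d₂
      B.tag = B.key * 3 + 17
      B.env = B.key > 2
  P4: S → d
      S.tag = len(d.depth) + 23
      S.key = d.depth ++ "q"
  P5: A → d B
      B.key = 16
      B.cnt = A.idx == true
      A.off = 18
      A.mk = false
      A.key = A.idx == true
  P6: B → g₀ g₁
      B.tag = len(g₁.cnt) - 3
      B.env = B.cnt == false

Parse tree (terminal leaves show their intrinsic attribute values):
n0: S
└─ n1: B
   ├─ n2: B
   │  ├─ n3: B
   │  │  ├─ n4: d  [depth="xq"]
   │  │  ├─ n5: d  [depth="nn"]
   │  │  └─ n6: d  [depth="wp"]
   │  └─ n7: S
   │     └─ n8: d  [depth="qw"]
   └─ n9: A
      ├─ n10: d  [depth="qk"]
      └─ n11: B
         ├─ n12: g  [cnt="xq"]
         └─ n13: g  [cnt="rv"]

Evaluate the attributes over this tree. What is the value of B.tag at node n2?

-1

1. n1.key = 8  [8]
2. n1.cnt = false  [false]
3. n2.key = 17  [17]
4. n2.cnt = true  [B₀.key > 7]
5. n3.key = 2  [B₀.key - 15]
6. n3.cnt = true  [B₀.cnt == true]
7. n4.depth = "xq"  [terminal]
8. n5.depth = "nn"  [terminal]
9. n6.depth = "wp"  [terminal]
10. n3.tag = 23  [B.key * 3 + 17]
11. n3.env = false  [B.key > 2]
12. n8.depth = "qw"  [terminal]
13. n7.tag = 25  [len(d.depth) + 23]
14. n7.key = "qwq"  [d.depth ++ "q"]
15. n2.tag = -1  [(if B₀.cnt then B₁.tag else B₀.key) - 24]
16. n2.env = false  [B₁.env == true]
17. n9.idx = true  [B₁.env == false]
18. n10.depth = "qk"  [terminal]
19. n11.key = 16  [16]
20. n11.cnt = true  [A.idx == true]
21. n12.cnt = "xq"  [terminal]
22. n13.cnt = "rv"  [terminal]
23. n11.tag = -1  [len(g₁.cnt) - 3]
24. n11.env = false  [B.cnt == false]
25. n9.off = 18  [18]
26. n9.mk = false  [false]
27. n9.key = true  [A.idx == true]
28. n1.tag = 10  [B₀.key * 3 - 14]
29. n1.env = true  [B₀.key > 7]
30. n0.tag = 0  [B.tag - 10]
31. n0.key = "yx"  ["yx"]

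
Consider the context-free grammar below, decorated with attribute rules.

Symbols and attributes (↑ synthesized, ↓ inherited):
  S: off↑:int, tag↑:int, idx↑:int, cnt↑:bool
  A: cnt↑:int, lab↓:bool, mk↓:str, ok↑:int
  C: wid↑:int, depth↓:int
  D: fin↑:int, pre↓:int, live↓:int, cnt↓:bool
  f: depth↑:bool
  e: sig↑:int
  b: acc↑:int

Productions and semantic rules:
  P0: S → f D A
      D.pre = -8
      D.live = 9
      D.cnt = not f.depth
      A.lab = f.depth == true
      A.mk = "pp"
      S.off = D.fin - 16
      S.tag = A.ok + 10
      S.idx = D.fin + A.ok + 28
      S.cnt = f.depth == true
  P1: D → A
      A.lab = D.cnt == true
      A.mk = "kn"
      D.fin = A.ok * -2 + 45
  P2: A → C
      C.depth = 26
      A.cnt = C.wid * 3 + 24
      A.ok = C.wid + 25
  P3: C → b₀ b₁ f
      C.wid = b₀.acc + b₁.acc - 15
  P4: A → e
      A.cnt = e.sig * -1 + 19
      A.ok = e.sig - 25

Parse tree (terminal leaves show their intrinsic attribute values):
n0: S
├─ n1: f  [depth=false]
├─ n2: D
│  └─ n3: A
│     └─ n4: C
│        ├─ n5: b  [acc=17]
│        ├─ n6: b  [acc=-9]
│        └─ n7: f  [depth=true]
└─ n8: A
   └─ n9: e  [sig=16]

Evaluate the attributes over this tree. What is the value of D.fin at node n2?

1. n1.depth = false  [terminal]
2. n2.pre = -8  [-8]
3. n2.live = 9  [9]
4. n2.cnt = true  [not f.depth]
5. n3.lab = true  [D.cnt == true]
6. n3.mk = "kn"  ["kn"]
7. n4.depth = 26  [26]
8. n5.acc = 17  [terminal]
9. n6.acc = -9  [terminal]
10. n7.depth = true  [terminal]
11. n4.wid = -7  [b₀.acc + b₁.acc - 15]
12. n3.cnt = 3  [C.wid * 3 + 24]
13. n3.ok = 18  [C.wid + 25]
14. n2.fin = 9  [A.ok * -2 + 45]
15. n8.lab = false  [f.depth == true]
16. n8.mk = "pp"  ["pp"]
17. n9.sig = 16  [terminal]
18. n8.cnt = 3  [e.sig * -1 + 19]
19. n8.ok = -9  [e.sig - 25]
20. n0.off = -7  [D.fin - 16]
21. n0.tag = 1  [A.ok + 10]
22. n0.idx = 28  [D.fin + A.ok + 28]
23. n0.cnt = false  [f.depth == true]

9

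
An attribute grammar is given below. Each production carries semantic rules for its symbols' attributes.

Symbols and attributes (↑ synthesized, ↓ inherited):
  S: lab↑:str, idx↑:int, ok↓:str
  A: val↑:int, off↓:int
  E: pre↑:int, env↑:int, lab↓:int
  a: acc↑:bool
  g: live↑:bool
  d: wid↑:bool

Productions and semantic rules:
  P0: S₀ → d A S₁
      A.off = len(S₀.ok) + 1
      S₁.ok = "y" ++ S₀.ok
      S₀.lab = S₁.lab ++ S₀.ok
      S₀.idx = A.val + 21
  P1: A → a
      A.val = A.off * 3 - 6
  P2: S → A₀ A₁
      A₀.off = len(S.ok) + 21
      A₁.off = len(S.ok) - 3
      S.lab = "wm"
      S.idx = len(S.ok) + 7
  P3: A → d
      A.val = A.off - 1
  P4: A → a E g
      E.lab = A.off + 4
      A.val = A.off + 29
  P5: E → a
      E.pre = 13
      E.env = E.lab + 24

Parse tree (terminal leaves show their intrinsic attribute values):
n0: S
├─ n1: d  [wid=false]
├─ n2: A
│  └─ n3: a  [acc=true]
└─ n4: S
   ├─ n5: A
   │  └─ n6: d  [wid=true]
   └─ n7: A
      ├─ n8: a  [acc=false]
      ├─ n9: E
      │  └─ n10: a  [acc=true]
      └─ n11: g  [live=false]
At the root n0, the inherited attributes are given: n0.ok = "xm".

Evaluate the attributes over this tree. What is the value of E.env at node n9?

28

1. n0.ok = "xm"  [given at root]
2. n1.wid = false  [terminal]
3. n2.off = 3  [len(S₀.ok) + 1]
4. n3.acc = true  [terminal]
5. n2.val = 3  [A.off * 3 - 6]
6. n4.ok = "yxm"  ["y" ++ S₀.ok]
7. n5.off = 24  [len(S.ok) + 21]
8. n6.wid = true  [terminal]
9. n5.val = 23  [A.off - 1]
10. n7.off = 0  [len(S.ok) - 3]
11. n8.acc = false  [terminal]
12. n9.lab = 4  [A.off + 4]
13. n10.acc = true  [terminal]
14. n9.pre = 13  [13]
15. n9.env = 28  [E.lab + 24]
16. n11.live = false  [terminal]
17. n7.val = 29  [A.off + 29]
18. n4.lab = "wm"  ["wm"]
19. n4.idx = 10  [len(S.ok) + 7]
20. n0.lab = "wmxm"  [S₁.lab ++ S₀.ok]
21. n0.idx = 24  [A.val + 21]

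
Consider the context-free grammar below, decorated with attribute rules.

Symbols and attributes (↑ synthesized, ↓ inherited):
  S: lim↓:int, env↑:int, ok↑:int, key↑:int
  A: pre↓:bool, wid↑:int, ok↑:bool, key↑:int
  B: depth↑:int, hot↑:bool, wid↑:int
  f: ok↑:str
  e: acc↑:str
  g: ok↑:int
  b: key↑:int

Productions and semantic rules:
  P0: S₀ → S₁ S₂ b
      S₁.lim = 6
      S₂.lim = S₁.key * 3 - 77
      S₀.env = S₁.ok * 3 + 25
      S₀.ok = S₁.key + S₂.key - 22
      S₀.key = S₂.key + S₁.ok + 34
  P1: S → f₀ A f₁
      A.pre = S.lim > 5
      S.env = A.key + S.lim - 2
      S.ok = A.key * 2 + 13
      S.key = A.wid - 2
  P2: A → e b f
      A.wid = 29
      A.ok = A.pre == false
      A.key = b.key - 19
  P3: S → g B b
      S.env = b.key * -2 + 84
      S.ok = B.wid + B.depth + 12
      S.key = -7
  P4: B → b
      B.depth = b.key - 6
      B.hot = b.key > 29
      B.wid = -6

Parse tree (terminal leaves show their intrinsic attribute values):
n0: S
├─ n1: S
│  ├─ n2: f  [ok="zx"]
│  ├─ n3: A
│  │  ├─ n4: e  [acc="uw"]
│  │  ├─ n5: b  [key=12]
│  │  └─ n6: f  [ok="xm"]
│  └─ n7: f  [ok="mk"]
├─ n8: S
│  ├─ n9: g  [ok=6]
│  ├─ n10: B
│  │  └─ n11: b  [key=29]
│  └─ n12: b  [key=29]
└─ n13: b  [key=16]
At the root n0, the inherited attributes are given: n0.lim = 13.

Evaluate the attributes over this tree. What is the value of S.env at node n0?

1. n0.lim = 13  [given at root]
2. n1.lim = 6  [6]
3. n2.ok = "zx"  [terminal]
4. n3.pre = true  [S.lim > 5]
5. n4.acc = "uw"  [terminal]
6. n5.key = 12  [terminal]
7. n6.ok = "xm"  [terminal]
8. n3.wid = 29  [29]
9. n3.ok = false  [A.pre == false]
10. n3.key = -7  [b.key - 19]
11. n7.ok = "mk"  [terminal]
12. n1.env = -3  [A.key + S.lim - 2]
13. n1.ok = -1  [A.key * 2 + 13]
14. n1.key = 27  [A.wid - 2]
15. n8.lim = 4  [S₁.key * 3 - 77]
16. n9.ok = 6  [terminal]
17. n11.key = 29  [terminal]
18. n10.depth = 23  [b.key - 6]
19. n10.hot = false  [b.key > 29]
20. n10.wid = -6  [-6]
21. n12.key = 29  [terminal]
22. n8.env = 26  [b.key * -2 + 84]
23. n8.ok = 29  [B.wid + B.depth + 12]
24. n8.key = -7  [-7]
25. n13.key = 16  [terminal]
26. n0.env = 22  [S₁.ok * 3 + 25]
27. n0.ok = -2  [S₁.key + S₂.key - 22]
28. n0.key = 26  [S₂.key + S₁.ok + 34]

22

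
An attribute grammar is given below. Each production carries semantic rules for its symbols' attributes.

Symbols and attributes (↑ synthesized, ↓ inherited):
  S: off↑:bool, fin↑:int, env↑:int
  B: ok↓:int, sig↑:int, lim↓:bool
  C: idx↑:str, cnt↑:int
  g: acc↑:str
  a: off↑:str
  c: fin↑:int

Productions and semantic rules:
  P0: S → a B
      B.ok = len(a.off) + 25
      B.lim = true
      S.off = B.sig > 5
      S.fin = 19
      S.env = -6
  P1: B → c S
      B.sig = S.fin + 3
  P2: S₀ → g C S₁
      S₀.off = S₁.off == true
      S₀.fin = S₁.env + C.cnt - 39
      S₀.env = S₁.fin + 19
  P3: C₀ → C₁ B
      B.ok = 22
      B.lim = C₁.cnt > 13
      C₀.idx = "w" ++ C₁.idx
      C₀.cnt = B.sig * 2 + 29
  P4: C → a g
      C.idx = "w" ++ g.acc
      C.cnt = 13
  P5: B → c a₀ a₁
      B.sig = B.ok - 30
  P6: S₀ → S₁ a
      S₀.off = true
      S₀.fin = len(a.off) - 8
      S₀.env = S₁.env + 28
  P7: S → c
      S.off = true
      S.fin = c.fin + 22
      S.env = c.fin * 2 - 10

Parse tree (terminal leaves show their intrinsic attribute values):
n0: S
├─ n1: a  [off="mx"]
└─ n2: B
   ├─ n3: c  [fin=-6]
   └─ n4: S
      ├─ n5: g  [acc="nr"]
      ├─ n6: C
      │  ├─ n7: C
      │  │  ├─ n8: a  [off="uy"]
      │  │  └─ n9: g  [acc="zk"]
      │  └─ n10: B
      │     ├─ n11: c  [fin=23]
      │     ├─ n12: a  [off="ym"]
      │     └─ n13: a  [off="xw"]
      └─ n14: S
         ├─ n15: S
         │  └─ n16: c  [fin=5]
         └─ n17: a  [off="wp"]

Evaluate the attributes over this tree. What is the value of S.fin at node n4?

1. n1.off = "mx"  [terminal]
2. n2.ok = 27  [len(a.off) + 25]
3. n2.lim = true  [true]
4. n3.fin = -6  [terminal]
5. n5.acc = "nr"  [terminal]
6. n8.off = "uy"  [terminal]
7. n9.acc = "zk"  [terminal]
8. n7.idx = "wzk"  ["w" ++ g.acc]
9. n7.cnt = 13  [13]
10. n10.ok = 22  [22]
11. n10.lim = false  [C₁.cnt > 13]
12. n11.fin = 23  [terminal]
13. n12.off = "ym"  [terminal]
14. n13.off = "xw"  [terminal]
15. n10.sig = -8  [B.ok - 30]
16. n6.idx = "wwzk"  ["w" ++ C₁.idx]
17. n6.cnt = 13  [B.sig * 2 + 29]
18. n16.fin = 5  [terminal]
19. n15.off = true  [true]
20. n15.fin = 27  [c.fin + 22]
21. n15.env = 0  [c.fin * 2 - 10]
22. n17.off = "wp"  [terminal]
23. n14.off = true  [true]
24. n14.fin = -6  [len(a.off) - 8]
25. n14.env = 28  [S₁.env + 28]
26. n4.off = true  [S₁.off == true]
27. n4.fin = 2  [S₁.env + C.cnt - 39]
28. n4.env = 13  [S₁.fin + 19]
29. n2.sig = 5  [S.fin + 3]
30. n0.off = false  [B.sig > 5]
31. n0.fin = 19  [19]
32. n0.env = -6  [-6]

2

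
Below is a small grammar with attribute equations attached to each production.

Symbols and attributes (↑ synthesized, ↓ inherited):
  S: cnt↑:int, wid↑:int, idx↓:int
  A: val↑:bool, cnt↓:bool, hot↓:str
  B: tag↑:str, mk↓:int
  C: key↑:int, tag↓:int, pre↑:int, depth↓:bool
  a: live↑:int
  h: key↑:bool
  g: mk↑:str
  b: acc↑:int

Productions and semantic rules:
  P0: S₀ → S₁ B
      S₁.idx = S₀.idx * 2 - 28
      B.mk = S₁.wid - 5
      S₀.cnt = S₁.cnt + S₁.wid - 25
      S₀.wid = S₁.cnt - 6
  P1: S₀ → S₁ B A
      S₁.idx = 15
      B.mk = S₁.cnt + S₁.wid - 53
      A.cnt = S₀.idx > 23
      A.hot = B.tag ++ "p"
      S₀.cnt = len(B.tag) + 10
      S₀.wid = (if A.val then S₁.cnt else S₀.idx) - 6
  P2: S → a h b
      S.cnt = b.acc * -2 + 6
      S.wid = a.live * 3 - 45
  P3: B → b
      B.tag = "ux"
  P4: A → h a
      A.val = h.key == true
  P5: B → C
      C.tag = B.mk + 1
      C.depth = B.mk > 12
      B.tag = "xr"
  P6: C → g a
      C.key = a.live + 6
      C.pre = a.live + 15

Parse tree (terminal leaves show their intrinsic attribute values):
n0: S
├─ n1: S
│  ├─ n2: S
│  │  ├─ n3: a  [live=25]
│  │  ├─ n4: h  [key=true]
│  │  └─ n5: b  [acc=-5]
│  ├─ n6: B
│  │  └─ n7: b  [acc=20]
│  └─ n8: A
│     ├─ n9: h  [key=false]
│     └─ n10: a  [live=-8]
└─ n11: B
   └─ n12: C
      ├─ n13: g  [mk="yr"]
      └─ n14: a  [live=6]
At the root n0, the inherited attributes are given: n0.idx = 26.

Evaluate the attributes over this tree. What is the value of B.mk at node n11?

1. n0.idx = 26  [given at root]
2. n1.idx = 24  [S₀.idx * 2 - 28]
3. n2.idx = 15  [15]
4. n3.live = 25  [terminal]
5. n4.key = true  [terminal]
6. n5.acc = -5  [terminal]
7. n2.cnt = 16  [b.acc * -2 + 6]
8. n2.wid = 30  [a.live * 3 - 45]
9. n6.mk = -7  [S₁.cnt + S₁.wid - 53]
10. n7.acc = 20  [terminal]
11. n6.tag = "ux"  ["ux"]
12. n8.cnt = true  [S₀.idx > 23]
13. n8.hot = "uxp"  [B.tag ++ "p"]
14. n9.key = false  [terminal]
15. n10.live = -8  [terminal]
16. n8.val = false  [h.key == true]
17. n1.cnt = 12  [len(B.tag) + 10]
18. n1.wid = 18  [(if A.val then S₁.cnt else S₀.idx) - 6]
19. n11.mk = 13  [S₁.wid - 5]
20. n12.tag = 14  [B.mk + 1]
21. n12.depth = true  [B.mk > 12]
22. n13.mk = "yr"  [terminal]
23. n14.live = 6  [terminal]
24. n12.key = 12  [a.live + 6]
25. n12.pre = 21  [a.live + 15]
26. n11.tag = "xr"  ["xr"]
27. n0.cnt = 5  [S₁.cnt + S₁.wid - 25]
28. n0.wid = 6  [S₁.cnt - 6]

13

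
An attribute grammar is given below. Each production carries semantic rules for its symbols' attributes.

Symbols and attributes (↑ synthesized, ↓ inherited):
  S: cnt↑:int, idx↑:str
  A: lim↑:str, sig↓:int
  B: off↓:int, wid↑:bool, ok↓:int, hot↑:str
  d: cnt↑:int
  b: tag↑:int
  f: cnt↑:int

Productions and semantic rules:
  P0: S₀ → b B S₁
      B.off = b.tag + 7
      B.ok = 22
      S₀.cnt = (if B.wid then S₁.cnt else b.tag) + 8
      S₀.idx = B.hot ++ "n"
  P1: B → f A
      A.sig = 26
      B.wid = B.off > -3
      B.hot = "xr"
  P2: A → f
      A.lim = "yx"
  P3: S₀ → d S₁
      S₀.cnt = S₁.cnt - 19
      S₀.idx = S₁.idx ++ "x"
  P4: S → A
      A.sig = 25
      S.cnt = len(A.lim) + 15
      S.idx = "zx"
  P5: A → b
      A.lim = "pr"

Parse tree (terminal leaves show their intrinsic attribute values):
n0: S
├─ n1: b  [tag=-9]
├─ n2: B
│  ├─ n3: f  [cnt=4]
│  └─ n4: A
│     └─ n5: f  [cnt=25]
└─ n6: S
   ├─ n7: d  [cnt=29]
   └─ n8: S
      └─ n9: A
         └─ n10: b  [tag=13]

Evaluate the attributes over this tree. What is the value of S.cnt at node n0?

1. n1.tag = -9  [terminal]
2. n2.off = -2  [b.tag + 7]
3. n2.ok = 22  [22]
4. n3.cnt = 4  [terminal]
5. n4.sig = 26  [26]
6. n5.cnt = 25  [terminal]
7. n4.lim = "yx"  ["yx"]
8. n2.wid = true  [B.off > -3]
9. n2.hot = "xr"  ["xr"]
10. n7.cnt = 29  [terminal]
11. n9.sig = 25  [25]
12. n10.tag = 13  [terminal]
13. n9.lim = "pr"  ["pr"]
14. n8.cnt = 17  [len(A.lim) + 15]
15. n8.idx = "zx"  ["zx"]
16. n6.cnt = -2  [S₁.cnt - 19]
17. n6.idx = "zxx"  [S₁.idx ++ "x"]
18. n0.cnt = 6  [(if B.wid then S₁.cnt else b.tag) + 8]
19. n0.idx = "xrn"  [B.hot ++ "n"]

6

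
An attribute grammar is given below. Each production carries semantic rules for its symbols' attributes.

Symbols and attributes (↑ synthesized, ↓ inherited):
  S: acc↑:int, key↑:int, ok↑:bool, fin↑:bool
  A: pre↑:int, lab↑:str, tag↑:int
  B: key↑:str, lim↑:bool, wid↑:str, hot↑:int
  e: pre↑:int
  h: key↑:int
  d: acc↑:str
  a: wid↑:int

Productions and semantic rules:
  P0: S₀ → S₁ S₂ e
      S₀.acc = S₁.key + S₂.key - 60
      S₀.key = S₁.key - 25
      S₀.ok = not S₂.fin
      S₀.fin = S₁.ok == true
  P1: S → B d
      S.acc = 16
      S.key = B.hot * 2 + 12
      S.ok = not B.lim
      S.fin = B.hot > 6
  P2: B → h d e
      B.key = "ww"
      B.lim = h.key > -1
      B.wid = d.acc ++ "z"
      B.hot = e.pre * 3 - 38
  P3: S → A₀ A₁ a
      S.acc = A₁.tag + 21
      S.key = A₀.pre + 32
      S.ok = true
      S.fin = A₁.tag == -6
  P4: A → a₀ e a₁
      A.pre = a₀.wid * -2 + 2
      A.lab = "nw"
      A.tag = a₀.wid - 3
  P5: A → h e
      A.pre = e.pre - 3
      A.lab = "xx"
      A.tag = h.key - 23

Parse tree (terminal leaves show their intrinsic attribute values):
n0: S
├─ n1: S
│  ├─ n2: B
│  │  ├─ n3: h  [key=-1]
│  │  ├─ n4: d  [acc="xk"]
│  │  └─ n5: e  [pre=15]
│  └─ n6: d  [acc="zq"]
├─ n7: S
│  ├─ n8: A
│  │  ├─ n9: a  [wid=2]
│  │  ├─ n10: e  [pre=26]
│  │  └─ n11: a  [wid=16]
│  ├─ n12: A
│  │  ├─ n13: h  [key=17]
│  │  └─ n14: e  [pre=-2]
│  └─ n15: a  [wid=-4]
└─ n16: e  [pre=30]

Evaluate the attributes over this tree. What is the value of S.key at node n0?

1. n3.key = -1  [terminal]
2. n4.acc = "xk"  [terminal]
3. n5.pre = 15  [terminal]
4. n2.key = "ww"  ["ww"]
5. n2.lim = false  [h.key > -1]
6. n2.wid = "xkz"  [d.acc ++ "z"]
7. n2.hot = 7  [e.pre * 3 - 38]
8. n6.acc = "zq"  [terminal]
9. n1.acc = 16  [16]
10. n1.key = 26  [B.hot * 2 + 12]
11. n1.ok = true  [not B.lim]
12. n1.fin = true  [B.hot > 6]
13. n9.wid = 2  [terminal]
14. n10.pre = 26  [terminal]
15. n11.wid = 16  [terminal]
16. n8.pre = -2  [a₀.wid * -2 + 2]
17. n8.lab = "nw"  ["nw"]
18. n8.tag = -1  [a₀.wid - 3]
19. n13.key = 17  [terminal]
20. n14.pre = -2  [terminal]
21. n12.pre = -5  [e.pre - 3]
22. n12.lab = "xx"  ["xx"]
23. n12.tag = -6  [h.key - 23]
24. n15.wid = -4  [terminal]
25. n7.acc = 15  [A₁.tag + 21]
26. n7.key = 30  [A₀.pre + 32]
27. n7.ok = true  [true]
28. n7.fin = true  [A₁.tag == -6]
29. n16.pre = 30  [terminal]
30. n0.acc = -4  [S₁.key + S₂.key - 60]
31. n0.key = 1  [S₁.key - 25]
32. n0.ok = false  [not S₂.fin]
33. n0.fin = true  [S₁.ok == true]

1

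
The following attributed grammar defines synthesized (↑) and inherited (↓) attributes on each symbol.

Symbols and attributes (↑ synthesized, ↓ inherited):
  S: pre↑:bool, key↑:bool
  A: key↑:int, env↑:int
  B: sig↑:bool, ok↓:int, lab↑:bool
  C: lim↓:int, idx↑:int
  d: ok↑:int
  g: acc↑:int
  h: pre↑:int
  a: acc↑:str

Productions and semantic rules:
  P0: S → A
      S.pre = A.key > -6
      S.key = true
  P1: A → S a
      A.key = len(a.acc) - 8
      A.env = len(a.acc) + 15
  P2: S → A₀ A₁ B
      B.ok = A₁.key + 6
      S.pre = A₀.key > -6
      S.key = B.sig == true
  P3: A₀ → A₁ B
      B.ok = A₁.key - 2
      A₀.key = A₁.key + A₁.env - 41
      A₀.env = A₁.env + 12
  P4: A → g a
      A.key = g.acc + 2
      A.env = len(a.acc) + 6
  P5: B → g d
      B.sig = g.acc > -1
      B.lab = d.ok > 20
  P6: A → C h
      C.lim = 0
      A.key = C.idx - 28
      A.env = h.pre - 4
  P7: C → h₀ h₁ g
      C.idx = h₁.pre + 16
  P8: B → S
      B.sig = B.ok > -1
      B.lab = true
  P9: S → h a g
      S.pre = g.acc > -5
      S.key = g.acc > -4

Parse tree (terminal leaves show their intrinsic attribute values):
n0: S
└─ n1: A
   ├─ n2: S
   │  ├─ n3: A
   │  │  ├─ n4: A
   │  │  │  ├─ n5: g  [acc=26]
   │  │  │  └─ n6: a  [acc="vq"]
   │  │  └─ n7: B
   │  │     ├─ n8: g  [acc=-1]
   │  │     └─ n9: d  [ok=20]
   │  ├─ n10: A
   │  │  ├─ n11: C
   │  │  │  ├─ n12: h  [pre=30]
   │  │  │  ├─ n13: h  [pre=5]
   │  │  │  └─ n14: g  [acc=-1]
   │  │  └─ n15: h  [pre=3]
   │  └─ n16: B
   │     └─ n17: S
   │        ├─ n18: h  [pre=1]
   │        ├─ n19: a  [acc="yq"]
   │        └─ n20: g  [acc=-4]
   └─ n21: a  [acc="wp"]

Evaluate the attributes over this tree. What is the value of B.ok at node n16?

1. n5.acc = 26  [terminal]
2. n6.acc = "vq"  [terminal]
3. n4.key = 28  [g.acc + 2]
4. n4.env = 8  [len(a.acc) + 6]
5. n7.ok = 26  [A₁.key - 2]
6. n8.acc = -1  [terminal]
7. n9.ok = 20  [terminal]
8. n7.sig = false  [g.acc > -1]
9. n7.lab = false  [d.ok > 20]
10. n3.key = -5  [A₁.key + A₁.env - 41]
11. n3.env = 20  [A₁.env + 12]
12. n11.lim = 0  [0]
13. n12.pre = 30  [terminal]
14. n13.pre = 5  [terminal]
15. n14.acc = -1  [terminal]
16. n11.idx = 21  [h₁.pre + 16]
17. n15.pre = 3  [terminal]
18. n10.key = -7  [C.idx - 28]
19. n10.env = -1  [h.pre - 4]
20. n16.ok = -1  [A₁.key + 6]
21. n18.pre = 1  [terminal]
22. n19.acc = "yq"  [terminal]
23. n20.acc = -4  [terminal]
24. n17.pre = true  [g.acc > -5]
25. n17.key = false  [g.acc > -4]
26. n16.sig = false  [B.ok > -1]
27. n16.lab = true  [true]
28. n2.pre = true  [A₀.key > -6]
29. n2.key = false  [B.sig == true]
30. n21.acc = "wp"  [terminal]
31. n1.key = -6  [len(a.acc) - 8]
32. n1.env = 17  [len(a.acc) + 15]
33. n0.pre = false  [A.key > -6]
34. n0.key = true  [true]

-1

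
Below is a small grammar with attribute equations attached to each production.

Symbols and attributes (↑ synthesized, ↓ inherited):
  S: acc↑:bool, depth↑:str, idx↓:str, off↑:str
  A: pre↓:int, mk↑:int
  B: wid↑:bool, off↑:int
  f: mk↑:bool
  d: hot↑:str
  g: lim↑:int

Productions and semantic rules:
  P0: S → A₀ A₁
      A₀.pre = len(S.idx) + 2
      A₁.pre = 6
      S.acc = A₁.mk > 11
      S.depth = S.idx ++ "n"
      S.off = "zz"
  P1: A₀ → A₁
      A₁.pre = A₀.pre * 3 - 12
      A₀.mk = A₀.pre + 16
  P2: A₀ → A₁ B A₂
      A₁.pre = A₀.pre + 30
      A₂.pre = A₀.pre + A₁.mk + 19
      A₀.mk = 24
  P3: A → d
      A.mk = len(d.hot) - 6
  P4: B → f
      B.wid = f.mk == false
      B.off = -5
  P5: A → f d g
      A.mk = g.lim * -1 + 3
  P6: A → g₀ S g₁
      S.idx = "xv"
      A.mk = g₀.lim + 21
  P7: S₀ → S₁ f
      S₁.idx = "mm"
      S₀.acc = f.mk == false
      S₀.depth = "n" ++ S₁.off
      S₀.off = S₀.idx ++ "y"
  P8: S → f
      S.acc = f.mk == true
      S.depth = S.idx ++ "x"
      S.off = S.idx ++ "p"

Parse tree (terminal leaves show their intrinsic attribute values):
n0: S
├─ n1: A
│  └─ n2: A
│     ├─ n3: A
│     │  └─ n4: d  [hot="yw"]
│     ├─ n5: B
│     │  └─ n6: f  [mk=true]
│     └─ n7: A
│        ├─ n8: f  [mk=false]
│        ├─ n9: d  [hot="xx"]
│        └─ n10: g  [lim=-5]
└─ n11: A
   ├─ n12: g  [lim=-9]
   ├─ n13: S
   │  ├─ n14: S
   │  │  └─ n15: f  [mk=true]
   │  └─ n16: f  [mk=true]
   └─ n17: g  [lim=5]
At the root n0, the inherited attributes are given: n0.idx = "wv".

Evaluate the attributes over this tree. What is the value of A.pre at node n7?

15

1. n0.idx = "wv"  [given at root]
2. n1.pre = 4  [len(S.idx) + 2]
3. n2.pre = 0  [A₀.pre * 3 - 12]
4. n3.pre = 30  [A₀.pre + 30]
5. n4.hot = "yw"  [terminal]
6. n3.mk = -4  [len(d.hot) - 6]
7. n6.mk = true  [terminal]
8. n5.wid = false  [f.mk == false]
9. n5.off = -5  [-5]
10. n7.pre = 15  [A₀.pre + A₁.mk + 19]
11. n8.mk = false  [terminal]
12. n9.hot = "xx"  [terminal]
13. n10.lim = -5  [terminal]
14. n7.mk = 8  [g.lim * -1 + 3]
15. n2.mk = 24  [24]
16. n1.mk = 20  [A₀.pre + 16]
17. n11.pre = 6  [6]
18. n12.lim = -9  [terminal]
19. n13.idx = "xv"  ["xv"]
20. n14.idx = "mm"  ["mm"]
21. n15.mk = true  [terminal]
22. n14.acc = true  [f.mk == true]
23. n14.depth = "mmx"  [S.idx ++ "x"]
24. n14.off = "mmp"  [S.idx ++ "p"]
25. n16.mk = true  [terminal]
26. n13.acc = false  [f.mk == false]
27. n13.depth = "nmmp"  ["n" ++ S₁.off]
28. n13.off = "xvy"  [S₀.idx ++ "y"]
29. n17.lim = 5  [terminal]
30. n11.mk = 12  [g₀.lim + 21]
31. n0.acc = true  [A₁.mk > 11]
32. n0.depth = "wvn"  [S.idx ++ "n"]
33. n0.off = "zz"  ["zz"]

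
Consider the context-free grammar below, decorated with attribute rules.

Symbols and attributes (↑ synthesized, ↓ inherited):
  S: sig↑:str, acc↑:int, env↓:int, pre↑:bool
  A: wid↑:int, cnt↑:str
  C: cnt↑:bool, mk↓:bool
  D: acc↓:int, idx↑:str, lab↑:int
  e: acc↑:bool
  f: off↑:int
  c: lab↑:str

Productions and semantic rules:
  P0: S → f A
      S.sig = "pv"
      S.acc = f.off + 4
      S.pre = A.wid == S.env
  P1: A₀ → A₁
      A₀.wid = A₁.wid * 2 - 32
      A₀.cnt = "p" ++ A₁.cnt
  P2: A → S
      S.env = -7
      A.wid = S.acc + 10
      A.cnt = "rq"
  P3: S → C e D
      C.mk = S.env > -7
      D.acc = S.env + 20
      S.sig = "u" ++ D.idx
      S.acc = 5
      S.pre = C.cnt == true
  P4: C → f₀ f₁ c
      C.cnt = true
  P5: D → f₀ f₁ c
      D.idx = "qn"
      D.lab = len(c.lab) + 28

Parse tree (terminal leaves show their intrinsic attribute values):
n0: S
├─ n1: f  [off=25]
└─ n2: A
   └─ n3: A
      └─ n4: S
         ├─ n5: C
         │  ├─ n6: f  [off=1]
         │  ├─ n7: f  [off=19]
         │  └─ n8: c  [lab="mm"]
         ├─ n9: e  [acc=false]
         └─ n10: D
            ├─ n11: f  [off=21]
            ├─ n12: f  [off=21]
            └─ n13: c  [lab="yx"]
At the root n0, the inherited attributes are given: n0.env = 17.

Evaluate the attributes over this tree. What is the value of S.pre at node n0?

1. n0.env = 17  [given at root]
2. n1.off = 25  [terminal]
3. n4.env = -7  [-7]
4. n5.mk = false  [S.env > -7]
5. n6.off = 1  [terminal]
6. n7.off = 19  [terminal]
7. n8.lab = "mm"  [terminal]
8. n5.cnt = true  [true]
9. n9.acc = false  [terminal]
10. n10.acc = 13  [S.env + 20]
11. n11.off = 21  [terminal]
12. n12.off = 21  [terminal]
13. n13.lab = "yx"  [terminal]
14. n10.idx = "qn"  ["qn"]
15. n10.lab = 30  [len(c.lab) + 28]
16. n4.sig = "uqn"  ["u" ++ D.idx]
17. n4.acc = 5  [5]
18. n4.pre = true  [C.cnt == true]
19. n3.wid = 15  [S.acc + 10]
20. n3.cnt = "rq"  ["rq"]
21. n2.wid = -2  [A₁.wid * 2 - 32]
22. n2.cnt = "prq"  ["p" ++ A₁.cnt]
23. n0.sig = "pv"  ["pv"]
24. n0.acc = 29  [f.off + 4]
25. n0.pre = false  [A.wid == S.env]

false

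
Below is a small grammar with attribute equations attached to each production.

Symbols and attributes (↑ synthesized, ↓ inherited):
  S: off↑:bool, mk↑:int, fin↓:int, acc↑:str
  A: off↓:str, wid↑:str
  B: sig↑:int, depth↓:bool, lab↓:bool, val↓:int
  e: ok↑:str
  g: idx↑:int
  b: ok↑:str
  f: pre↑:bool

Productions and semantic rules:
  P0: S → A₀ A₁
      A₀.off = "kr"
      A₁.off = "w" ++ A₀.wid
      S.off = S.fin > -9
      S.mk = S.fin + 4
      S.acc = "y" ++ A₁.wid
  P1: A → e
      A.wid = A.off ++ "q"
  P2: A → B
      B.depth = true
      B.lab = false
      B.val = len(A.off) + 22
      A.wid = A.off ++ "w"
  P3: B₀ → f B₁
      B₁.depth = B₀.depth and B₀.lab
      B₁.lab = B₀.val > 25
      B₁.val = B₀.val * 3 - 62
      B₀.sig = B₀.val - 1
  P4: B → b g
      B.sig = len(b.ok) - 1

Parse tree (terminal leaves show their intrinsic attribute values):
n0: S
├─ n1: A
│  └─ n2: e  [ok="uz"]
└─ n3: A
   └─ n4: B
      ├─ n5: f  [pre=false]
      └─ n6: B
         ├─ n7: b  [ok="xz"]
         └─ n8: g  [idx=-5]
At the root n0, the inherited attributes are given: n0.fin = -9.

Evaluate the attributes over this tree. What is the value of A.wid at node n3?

"wkrqw"

1. n0.fin = -9  [given at root]
2. n1.off = "kr"  ["kr"]
3. n2.ok = "uz"  [terminal]
4. n1.wid = "krq"  [A.off ++ "q"]
5. n3.off = "wkrq"  ["w" ++ A₀.wid]
6. n4.depth = true  [true]
7. n4.lab = false  [false]
8. n4.val = 26  [len(A.off) + 22]
9. n5.pre = false  [terminal]
10. n6.depth = false  [B₀.depth and B₀.lab]
11. n6.lab = true  [B₀.val > 25]
12. n6.val = 16  [B₀.val * 3 - 62]
13. n7.ok = "xz"  [terminal]
14. n8.idx = -5  [terminal]
15. n6.sig = 1  [len(b.ok) - 1]
16. n4.sig = 25  [B₀.val - 1]
17. n3.wid = "wkrqw"  [A.off ++ "w"]
18. n0.off = false  [S.fin > -9]
19. n0.mk = -5  [S.fin + 4]
20. n0.acc = "ywkrqw"  ["y" ++ A₁.wid]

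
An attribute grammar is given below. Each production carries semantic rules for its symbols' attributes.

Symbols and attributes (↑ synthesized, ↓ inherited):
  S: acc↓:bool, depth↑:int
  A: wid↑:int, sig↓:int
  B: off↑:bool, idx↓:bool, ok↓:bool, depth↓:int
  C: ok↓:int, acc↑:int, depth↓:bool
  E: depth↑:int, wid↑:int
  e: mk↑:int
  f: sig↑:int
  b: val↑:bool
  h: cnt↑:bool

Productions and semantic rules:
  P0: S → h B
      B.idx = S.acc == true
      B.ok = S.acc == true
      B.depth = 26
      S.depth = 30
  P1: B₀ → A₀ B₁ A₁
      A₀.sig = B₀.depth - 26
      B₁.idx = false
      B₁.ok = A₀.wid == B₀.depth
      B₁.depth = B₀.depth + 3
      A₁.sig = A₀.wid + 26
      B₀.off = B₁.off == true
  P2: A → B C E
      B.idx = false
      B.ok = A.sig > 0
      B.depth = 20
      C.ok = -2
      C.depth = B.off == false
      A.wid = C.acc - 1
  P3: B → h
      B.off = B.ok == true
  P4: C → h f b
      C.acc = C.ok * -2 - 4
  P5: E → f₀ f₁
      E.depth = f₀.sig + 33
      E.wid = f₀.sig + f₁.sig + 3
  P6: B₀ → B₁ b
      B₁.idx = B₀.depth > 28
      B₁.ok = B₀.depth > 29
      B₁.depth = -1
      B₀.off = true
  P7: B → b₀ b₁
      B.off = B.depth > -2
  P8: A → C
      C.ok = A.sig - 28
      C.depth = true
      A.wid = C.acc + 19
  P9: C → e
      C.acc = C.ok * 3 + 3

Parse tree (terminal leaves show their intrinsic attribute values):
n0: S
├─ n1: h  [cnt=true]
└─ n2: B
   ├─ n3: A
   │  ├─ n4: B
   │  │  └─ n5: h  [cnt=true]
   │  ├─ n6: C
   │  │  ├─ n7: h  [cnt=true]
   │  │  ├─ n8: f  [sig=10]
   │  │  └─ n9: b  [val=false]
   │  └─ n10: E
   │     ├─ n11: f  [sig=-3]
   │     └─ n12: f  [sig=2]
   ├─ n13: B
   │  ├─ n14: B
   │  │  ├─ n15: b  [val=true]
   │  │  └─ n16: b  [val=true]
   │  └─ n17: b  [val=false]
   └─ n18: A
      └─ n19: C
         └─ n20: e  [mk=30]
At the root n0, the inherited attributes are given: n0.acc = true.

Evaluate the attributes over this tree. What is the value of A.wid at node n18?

13

1. n0.acc = true  [given at root]
2. n1.cnt = true  [terminal]
3. n2.idx = true  [S.acc == true]
4. n2.ok = true  [S.acc == true]
5. n2.depth = 26  [26]
6. n3.sig = 0  [B₀.depth - 26]
7. n4.idx = false  [false]
8. n4.ok = false  [A.sig > 0]
9. n4.depth = 20  [20]
10. n5.cnt = true  [terminal]
11. n4.off = false  [B.ok == true]
12. n6.ok = -2  [-2]
13. n6.depth = true  [B.off == false]
14. n7.cnt = true  [terminal]
15. n8.sig = 10  [terminal]
16. n9.val = false  [terminal]
17. n6.acc = 0  [C.ok * -2 - 4]
18. n11.sig = -3  [terminal]
19. n12.sig = 2  [terminal]
20. n10.depth = 30  [f₀.sig + 33]
21. n10.wid = 2  [f₀.sig + f₁.sig + 3]
22. n3.wid = -1  [C.acc - 1]
23. n13.idx = false  [false]
24. n13.ok = false  [A₀.wid == B₀.depth]
25. n13.depth = 29  [B₀.depth + 3]
26. n14.idx = true  [B₀.depth > 28]
27. n14.ok = false  [B₀.depth > 29]
28. n14.depth = -1  [-1]
29. n15.val = true  [terminal]
30. n16.val = true  [terminal]
31. n14.off = true  [B.depth > -2]
32. n17.val = false  [terminal]
33. n13.off = true  [true]
34. n18.sig = 25  [A₀.wid + 26]
35. n19.ok = -3  [A.sig - 28]
36. n19.depth = true  [true]
37. n20.mk = 30  [terminal]
38. n19.acc = -6  [C.ok * 3 + 3]
39. n18.wid = 13  [C.acc + 19]
40. n2.off = true  [B₁.off == true]
41. n0.depth = 30  [30]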